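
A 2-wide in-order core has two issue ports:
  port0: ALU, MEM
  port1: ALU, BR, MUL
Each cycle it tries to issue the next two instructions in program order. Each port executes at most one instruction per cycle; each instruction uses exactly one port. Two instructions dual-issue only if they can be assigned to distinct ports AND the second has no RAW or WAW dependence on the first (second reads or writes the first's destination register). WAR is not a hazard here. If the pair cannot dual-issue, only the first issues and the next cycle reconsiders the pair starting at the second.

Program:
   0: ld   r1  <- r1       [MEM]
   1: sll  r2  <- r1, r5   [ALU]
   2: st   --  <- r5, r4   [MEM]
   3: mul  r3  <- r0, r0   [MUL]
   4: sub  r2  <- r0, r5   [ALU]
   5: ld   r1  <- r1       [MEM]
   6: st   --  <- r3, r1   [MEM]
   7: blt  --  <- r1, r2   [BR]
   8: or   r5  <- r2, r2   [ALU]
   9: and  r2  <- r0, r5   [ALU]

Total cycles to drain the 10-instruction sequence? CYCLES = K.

CYCLES = 7

  cy0 -> i0 (ld) RAW r1
  cy1 -> i1&i2 (sll/st) dual
  cy2 -> i3&i4 (mul/sub) dual
  cy3 -> i5 (ld) no-port MEM/MEM
  cy4 -> i6&i7 (st/blt) dual
  cy5 -> i8 (or) RAW r5
  cy6 -> i9 (and) tail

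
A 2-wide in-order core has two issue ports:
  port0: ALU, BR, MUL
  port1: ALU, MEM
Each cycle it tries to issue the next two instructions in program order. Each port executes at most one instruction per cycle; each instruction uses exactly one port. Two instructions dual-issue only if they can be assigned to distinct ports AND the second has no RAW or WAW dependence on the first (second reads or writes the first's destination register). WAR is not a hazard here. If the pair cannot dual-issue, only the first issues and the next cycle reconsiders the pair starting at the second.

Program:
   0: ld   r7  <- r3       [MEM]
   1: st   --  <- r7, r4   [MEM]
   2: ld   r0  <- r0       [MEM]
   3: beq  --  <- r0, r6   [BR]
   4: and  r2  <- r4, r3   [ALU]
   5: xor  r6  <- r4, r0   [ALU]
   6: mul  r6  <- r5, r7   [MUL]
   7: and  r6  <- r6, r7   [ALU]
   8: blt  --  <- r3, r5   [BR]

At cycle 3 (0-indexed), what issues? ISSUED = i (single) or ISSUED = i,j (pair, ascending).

0. ld.MEM @i0  | no-port MEM/MEM
1. st.MEM @i1  | no-port MEM/MEM
2. ld.MEM @i2  | RAW r0
3. beq.BR and.ALU @i3/i4  | dual
4. xor.ALU @i5  | WAW r6
5. mul.MUL @i6  | RAW+WAW r6
6. and.ALU blt.BR @i7/i8  | dual

ISSUED = 3,4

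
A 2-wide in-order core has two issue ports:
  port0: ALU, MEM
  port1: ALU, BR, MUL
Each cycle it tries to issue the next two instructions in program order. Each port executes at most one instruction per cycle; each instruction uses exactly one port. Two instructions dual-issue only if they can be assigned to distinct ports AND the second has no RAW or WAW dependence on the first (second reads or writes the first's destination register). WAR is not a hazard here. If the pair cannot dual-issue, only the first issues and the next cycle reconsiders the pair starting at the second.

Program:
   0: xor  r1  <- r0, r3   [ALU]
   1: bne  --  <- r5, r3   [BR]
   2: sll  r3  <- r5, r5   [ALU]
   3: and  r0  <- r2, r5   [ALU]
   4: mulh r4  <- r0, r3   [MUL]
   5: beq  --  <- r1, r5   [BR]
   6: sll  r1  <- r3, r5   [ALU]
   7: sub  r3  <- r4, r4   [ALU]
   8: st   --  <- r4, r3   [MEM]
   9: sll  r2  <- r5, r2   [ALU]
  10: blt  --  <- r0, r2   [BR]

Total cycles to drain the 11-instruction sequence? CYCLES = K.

c0: i0+i1 xor.ALU/bne.BR  pair
c1: i2+i3 sll.ALU/and.ALU  pair
c2: i4 mulh.MUL  no-port MUL/BR
c3: i5+i6 beq.BR/sll.ALU  pair
c4: i7 sub.ALU  RAW r3
c5: i8+i9 st.MEM/sll.ALU  pair
c6: i10 blt.BR  tail

CYCLES = 7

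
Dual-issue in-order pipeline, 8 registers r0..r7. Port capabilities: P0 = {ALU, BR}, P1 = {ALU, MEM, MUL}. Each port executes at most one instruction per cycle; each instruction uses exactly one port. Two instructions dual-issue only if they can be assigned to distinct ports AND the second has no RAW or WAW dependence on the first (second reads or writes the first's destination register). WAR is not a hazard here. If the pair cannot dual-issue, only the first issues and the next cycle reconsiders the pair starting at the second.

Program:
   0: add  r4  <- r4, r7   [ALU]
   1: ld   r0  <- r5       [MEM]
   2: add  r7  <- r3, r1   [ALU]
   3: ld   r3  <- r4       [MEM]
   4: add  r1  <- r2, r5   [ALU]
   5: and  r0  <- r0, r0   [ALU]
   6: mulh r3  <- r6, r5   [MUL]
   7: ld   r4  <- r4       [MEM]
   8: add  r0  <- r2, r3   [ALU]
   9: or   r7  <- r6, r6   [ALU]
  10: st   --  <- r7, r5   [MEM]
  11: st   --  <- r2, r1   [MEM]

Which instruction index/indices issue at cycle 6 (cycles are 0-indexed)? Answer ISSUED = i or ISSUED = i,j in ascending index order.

0. add.ALU/ld.MEM @i0,i1  | 2-wide
1. add.ALU/ld.MEM @i2,i3  | 2-wide
2. add.ALU/and.ALU @i4,i5  | 2-wide
3. mulh.MUL @i6  | no-port MUL/MEM
4. ld.MEM/add.ALU @i7,i8  | 2-wide
5. or.ALU @i9  | RAW r7
6. st.MEM @i10  | no-port MEM/MEM
7. st.MEM @i11  | tail

ISSUED = 10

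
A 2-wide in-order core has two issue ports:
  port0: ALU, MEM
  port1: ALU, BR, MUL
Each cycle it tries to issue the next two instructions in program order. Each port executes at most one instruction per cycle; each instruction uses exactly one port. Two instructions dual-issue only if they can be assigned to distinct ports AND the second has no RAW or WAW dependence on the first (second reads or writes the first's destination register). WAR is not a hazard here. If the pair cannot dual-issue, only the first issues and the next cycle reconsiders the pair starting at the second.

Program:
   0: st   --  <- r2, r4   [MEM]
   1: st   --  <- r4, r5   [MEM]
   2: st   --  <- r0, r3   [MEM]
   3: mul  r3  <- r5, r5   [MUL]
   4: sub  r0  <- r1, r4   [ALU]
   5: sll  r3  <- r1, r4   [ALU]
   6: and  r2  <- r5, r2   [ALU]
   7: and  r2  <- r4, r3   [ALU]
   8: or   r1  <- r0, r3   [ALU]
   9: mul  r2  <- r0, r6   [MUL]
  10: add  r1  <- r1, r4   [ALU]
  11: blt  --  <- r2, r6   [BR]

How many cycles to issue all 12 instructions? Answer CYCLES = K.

CYCLES = 8

#0 head=0: st i0 no-port MEM/MEM
#1 head=1: st i1 no-port MEM/MEM
#2 head=2: st mul i2,i3 pair
#3 head=4: sub sll i4,i5 pair
#4 head=6: and i6 WAW r2
#5 head=7: and or i7,i8 pair
#6 head=9: mul add i9,i10 pair
#7 head=11: blt i11 tail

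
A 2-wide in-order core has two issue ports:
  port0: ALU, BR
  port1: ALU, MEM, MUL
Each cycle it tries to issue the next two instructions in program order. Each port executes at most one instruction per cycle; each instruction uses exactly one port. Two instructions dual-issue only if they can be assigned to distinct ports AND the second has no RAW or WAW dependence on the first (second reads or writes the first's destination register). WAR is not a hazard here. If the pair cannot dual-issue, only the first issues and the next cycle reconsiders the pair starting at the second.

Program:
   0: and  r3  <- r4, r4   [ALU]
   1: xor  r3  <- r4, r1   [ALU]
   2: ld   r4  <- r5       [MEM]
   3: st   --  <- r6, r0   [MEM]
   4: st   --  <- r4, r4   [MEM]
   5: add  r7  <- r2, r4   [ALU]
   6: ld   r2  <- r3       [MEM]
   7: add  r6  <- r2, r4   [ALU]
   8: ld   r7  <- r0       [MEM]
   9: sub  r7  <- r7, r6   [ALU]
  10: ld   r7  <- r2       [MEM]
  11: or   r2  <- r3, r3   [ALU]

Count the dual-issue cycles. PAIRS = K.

c0: i0 and  WAW r3
c1: i1/i2 xor;ld  pair
c2: i3 st  no-port MEM/MEM
c3: i4/i5 st;add  pair
c4: i6 ld  RAW r2
c5: i7/i8 add;ld  pair
c6: i9 sub  WAW r7
c7: i10/i11 ld;or  pair

PAIRS = 4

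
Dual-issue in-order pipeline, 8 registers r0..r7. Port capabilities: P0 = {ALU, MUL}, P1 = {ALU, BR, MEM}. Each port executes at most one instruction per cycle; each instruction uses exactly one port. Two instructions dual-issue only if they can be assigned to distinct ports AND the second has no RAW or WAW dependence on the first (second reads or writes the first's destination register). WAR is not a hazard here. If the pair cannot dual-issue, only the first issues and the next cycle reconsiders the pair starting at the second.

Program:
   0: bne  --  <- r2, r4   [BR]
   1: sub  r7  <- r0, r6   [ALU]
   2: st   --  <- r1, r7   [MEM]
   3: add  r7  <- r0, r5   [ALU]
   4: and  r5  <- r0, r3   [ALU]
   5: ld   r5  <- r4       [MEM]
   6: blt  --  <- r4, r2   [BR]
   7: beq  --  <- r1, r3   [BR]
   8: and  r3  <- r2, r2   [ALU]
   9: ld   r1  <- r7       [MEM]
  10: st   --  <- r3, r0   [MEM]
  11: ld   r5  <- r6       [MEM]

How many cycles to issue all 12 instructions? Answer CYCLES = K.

c0: i0,i1 bne.BR sub.ALU  dual
c1: i2,i3 st.MEM add.ALU  dual
c2: i4 and.ALU  WAW r5
c3: i5 ld.MEM  no-port MEM/BR
c4: i6 blt.BR  no-port BR/BR
c5: i7,i8 beq.BR and.ALU  dual
c6: i9 ld.MEM  no-port MEM/MEM
c7: i10 st.MEM  no-port MEM/MEM
c8: i11 ld.MEM  tail

CYCLES = 9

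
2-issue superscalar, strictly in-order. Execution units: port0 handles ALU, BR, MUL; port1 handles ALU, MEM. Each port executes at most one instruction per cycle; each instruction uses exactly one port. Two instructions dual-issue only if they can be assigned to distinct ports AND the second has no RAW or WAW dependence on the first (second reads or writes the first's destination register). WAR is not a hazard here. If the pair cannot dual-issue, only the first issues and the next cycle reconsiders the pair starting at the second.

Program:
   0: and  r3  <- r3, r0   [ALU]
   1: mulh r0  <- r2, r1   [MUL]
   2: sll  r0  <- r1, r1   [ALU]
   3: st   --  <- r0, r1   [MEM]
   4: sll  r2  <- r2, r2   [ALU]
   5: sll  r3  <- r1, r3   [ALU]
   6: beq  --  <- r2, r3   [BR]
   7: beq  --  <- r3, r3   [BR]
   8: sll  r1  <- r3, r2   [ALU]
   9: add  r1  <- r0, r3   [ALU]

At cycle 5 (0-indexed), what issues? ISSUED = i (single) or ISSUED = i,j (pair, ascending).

ISSUED = 7,8

0. and mulh @i0+i1  | 2-wide
1. sll @i2  | RAW r0
2. st sll @i3+i4  | 2-wide
3. sll @i5  | RAW r3
4. beq @i6  | no-port BR/BR
5. beq sll @i7+i8  | 2-wide
6. add @i9  | tail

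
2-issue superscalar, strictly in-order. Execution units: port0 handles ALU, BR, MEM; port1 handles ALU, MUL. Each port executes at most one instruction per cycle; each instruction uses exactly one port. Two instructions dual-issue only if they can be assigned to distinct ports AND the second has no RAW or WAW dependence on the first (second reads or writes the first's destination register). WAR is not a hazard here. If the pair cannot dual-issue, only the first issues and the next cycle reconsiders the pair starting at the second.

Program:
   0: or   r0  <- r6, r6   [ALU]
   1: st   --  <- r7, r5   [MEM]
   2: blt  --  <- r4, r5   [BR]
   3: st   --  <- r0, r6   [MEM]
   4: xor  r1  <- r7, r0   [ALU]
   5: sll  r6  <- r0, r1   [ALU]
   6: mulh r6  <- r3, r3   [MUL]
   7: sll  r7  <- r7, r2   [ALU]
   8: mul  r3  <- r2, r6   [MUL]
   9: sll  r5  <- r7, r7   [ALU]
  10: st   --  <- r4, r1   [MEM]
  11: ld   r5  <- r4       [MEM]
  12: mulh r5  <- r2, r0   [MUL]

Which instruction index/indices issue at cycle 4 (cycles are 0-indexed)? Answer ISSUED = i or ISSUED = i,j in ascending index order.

ISSUED = 6,7

  cy0 -> i0/i1 (or.ALU;st.MEM) 2-wide
  cy1 -> i2 (blt.BR) no-port BR/MEM
  cy2 -> i3/i4 (st.MEM;xor.ALU) 2-wide
  cy3 -> i5 (sll.ALU) WAW r6
  cy4 -> i6/i7 (mulh.MUL;sll.ALU) 2-wide
  cy5 -> i8/i9 (mul.MUL;sll.ALU) 2-wide
  cy6 -> i10 (st.MEM) no-port MEM/MEM
  cy7 -> i11 (ld.MEM) WAW r5
  cy8 -> i12 (mulh.MUL) tail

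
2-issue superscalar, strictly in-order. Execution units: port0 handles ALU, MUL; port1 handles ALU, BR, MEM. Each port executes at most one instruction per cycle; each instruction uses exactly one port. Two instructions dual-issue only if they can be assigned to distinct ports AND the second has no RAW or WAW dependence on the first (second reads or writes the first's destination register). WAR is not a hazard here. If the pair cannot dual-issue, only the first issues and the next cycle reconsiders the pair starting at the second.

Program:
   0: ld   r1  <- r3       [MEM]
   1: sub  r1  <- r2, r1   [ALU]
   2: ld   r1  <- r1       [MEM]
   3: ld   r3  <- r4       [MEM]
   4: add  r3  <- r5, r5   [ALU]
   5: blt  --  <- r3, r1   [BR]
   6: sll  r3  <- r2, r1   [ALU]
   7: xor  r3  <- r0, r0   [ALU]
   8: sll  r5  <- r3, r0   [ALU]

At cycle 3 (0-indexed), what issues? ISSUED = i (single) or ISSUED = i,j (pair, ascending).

c0: i0 ld.MEM  RAW+WAW r1
c1: i1 sub.ALU  RAW+WAW r1
c2: i2 ld.MEM  no-port MEM/MEM
c3: i3 ld.MEM  WAW r3
c4: i4 add.ALU  RAW r3
c5: i5,i6 blt.BR/sll.ALU  dual
c6: i7 xor.ALU  RAW r3
c7: i8 sll.ALU  tail

ISSUED = 3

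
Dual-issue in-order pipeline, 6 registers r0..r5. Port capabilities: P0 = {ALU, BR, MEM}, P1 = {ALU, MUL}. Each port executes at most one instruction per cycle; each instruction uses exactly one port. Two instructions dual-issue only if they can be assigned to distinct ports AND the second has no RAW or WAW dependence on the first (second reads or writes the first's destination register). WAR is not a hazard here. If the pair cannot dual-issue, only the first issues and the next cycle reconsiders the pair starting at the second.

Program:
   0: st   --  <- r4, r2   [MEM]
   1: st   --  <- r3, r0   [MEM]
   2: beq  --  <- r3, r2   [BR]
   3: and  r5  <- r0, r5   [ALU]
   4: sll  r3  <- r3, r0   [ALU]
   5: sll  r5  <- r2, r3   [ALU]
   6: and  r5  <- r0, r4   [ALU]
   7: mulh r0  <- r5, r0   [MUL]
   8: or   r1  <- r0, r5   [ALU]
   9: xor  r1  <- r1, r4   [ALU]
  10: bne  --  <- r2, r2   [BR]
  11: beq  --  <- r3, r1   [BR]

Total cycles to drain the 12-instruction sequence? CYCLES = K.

CYCLES = 10

c0: i0 st  no-port MEM/MEM
c1: i1 st  no-port MEM/BR
c2: i2+i3 beq/and  dual
c3: i4 sll  RAW r3
c4: i5 sll  WAW r5
c5: i6 and  RAW r5
c6: i7 mulh  RAW r0
c7: i8 or  RAW+WAW r1
c8: i9+i10 xor/bne  dual
c9: i11 beq  tail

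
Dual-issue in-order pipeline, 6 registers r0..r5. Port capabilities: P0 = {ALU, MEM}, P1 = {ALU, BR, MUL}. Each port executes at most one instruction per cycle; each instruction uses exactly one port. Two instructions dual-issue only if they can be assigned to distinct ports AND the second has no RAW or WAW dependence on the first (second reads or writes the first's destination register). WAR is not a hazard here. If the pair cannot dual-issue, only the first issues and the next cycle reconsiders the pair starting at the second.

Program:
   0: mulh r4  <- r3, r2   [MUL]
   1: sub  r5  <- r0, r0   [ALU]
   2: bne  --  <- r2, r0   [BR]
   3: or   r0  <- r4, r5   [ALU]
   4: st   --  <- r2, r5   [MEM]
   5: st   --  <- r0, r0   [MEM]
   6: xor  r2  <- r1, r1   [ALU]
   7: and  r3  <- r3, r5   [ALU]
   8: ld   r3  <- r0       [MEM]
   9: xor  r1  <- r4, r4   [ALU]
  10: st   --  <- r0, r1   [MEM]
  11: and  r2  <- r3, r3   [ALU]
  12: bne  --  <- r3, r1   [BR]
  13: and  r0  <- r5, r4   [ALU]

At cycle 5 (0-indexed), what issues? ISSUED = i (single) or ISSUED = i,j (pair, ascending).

ISSUED = 8,9

#0 head=0: mulh+sub i0,i1 2-wide
#1 head=2: bne+or i2,i3 2-wide
#2 head=4: st i4 no-port MEM/MEM
#3 head=5: st+xor i5,i6 2-wide
#4 head=7: and i7 WAW r3
#5 head=8: ld+xor i8,i9 2-wide
#6 head=10: st+and i10,i11 2-wide
#7 head=12: bne+and i12,i13 2-wide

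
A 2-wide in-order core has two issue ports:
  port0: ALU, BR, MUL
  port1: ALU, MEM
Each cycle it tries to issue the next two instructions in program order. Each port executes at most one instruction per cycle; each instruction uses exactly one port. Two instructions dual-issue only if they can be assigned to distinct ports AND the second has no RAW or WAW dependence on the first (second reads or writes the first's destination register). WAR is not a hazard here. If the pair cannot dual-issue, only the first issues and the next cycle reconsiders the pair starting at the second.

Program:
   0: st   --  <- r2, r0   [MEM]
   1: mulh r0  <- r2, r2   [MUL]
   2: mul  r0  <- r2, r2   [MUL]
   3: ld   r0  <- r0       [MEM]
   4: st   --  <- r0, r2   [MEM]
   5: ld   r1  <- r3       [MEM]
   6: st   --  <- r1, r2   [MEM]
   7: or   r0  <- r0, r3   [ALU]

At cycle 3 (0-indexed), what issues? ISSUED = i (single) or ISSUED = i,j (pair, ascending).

ISSUED = 4

t=0 i0&i1:st mulh ; pair
t=1 i2:mul ; RAW+WAW r0
t=2 i3:ld ; no-port MEM/MEM
t=3 i4:st ; no-port MEM/MEM
t=4 i5:ld ; no-port MEM/MEM
t=5 i6&i7:st or ; pair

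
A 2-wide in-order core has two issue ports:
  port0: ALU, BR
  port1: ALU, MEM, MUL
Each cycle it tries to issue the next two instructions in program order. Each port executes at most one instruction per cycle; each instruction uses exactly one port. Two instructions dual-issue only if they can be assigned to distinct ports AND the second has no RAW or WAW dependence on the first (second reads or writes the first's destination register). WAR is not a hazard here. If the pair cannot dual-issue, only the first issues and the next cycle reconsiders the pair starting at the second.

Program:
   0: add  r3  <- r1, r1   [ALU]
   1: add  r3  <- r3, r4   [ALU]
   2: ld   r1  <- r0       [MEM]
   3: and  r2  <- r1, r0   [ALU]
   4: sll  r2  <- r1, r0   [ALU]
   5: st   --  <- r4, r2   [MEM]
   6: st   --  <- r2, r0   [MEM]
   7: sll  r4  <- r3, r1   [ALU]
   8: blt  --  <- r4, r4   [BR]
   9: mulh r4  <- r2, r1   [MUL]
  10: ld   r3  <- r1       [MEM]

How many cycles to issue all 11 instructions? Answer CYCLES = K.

CYCLES = 8

#0 head=0: add.ALU i0 RAW+WAW r3
#1 head=1: add.ALU ld.MEM i1+i2 pair
#2 head=3: and.ALU i3 WAW r2
#3 head=4: sll.ALU i4 RAW r2
#4 head=5: st.MEM i5 no-port MEM/MEM
#5 head=6: st.MEM sll.ALU i6+i7 pair
#6 head=8: blt.BR mulh.MUL i8+i9 pair
#7 head=10: ld.MEM i10 tail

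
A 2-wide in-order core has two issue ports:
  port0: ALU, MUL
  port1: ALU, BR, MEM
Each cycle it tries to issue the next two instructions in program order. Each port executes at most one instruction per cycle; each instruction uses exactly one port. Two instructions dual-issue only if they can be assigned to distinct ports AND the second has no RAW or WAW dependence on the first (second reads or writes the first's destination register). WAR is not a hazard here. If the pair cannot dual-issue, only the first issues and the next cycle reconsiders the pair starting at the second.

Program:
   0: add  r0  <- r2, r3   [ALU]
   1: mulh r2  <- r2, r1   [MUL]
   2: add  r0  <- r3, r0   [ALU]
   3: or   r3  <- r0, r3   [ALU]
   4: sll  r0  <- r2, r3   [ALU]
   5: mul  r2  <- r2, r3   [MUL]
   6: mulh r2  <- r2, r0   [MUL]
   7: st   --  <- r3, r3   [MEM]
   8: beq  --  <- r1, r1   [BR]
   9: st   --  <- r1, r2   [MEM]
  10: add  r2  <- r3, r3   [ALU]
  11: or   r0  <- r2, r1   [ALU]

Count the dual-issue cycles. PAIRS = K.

PAIRS = 4

[0] i0+i1  add mulh  -- pair
[1] i2  add  -- RAW r0
[2] i3  or  -- RAW r3
[3] i4+i5  sll mul  -- pair
[4] i6+i7  mulh st  -- pair
[5] i8  beq  -- no-port BR/MEM
[6] i9+i10  st add  -- pair
[7] i11  or  -- tail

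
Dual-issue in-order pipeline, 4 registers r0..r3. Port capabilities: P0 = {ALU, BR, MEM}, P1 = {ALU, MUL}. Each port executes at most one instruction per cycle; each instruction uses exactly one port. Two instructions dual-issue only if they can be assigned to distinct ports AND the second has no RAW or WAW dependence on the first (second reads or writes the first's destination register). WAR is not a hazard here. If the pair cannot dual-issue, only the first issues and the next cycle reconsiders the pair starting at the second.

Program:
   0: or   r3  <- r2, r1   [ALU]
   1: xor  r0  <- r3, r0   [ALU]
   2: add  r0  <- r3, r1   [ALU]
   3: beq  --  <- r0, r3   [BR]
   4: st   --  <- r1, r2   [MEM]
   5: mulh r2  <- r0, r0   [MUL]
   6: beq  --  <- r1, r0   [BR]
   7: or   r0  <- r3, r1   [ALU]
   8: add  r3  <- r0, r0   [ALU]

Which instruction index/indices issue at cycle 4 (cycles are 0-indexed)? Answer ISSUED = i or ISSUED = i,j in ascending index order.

ISSUED = 4,5

[0] i0  or.ALU  -- RAW r3
[1] i1  xor.ALU  -- WAW r0
[2] i2  add.ALU  -- RAW r0
[3] i3  beq.BR  -- no-port BR/MEM
[4] i4&i5  st.MEM mulh.MUL  -- 2-wide
[5] i6&i7  beq.BR or.ALU  -- 2-wide
[6] i8  add.ALU  -- tail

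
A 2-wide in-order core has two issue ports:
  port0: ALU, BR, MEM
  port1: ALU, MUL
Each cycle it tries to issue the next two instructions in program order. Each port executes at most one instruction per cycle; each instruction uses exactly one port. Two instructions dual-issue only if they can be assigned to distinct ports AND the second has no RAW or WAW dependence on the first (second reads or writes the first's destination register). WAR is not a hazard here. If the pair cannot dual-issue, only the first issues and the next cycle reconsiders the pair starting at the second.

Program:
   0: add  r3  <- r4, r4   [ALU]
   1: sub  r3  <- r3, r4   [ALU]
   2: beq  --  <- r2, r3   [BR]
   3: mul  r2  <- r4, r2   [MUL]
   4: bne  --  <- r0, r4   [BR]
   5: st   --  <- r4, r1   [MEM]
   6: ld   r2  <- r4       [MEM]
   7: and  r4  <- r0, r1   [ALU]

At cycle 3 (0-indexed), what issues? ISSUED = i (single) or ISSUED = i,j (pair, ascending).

ISSUED = 4

#0 head=0: add i0 RAW+WAW r3
#1 head=1: sub i1 RAW r3
#2 head=2: beq mul i2+i3 dual
#3 head=4: bne i4 no-port BR/MEM
#4 head=5: st i5 no-port MEM/MEM
#5 head=6: ld and i6+i7 dual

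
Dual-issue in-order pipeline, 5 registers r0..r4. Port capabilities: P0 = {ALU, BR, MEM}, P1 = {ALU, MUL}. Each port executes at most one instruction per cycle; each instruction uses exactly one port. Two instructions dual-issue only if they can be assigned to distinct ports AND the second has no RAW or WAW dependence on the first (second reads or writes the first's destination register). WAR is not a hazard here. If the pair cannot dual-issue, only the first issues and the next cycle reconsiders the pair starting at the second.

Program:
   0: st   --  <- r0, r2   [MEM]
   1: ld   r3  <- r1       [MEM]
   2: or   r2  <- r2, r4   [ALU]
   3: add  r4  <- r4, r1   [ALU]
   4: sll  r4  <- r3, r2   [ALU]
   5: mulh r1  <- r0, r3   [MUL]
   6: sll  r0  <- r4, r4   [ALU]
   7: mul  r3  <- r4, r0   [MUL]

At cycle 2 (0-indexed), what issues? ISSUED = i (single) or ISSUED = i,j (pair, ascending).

ISSUED = 3

c0: i0 st  no-port MEM/MEM
c1: i1&i2 ld+or  pair
c2: i3 add  WAW r4
c3: i4&i5 sll+mulh  pair
c4: i6 sll  RAW r0
c5: i7 mul  tail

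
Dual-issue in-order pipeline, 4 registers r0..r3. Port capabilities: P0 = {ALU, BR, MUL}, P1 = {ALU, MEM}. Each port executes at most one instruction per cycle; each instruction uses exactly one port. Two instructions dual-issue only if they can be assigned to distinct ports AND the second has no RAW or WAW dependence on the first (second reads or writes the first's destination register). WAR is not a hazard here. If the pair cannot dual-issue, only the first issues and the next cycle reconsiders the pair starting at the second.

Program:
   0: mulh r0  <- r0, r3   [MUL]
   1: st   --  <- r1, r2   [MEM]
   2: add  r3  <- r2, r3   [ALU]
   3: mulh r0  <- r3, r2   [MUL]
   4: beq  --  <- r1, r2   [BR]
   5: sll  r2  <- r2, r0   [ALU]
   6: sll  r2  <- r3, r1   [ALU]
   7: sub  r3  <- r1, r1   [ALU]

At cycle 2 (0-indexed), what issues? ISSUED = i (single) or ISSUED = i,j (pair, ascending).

t=0 i0/i1:mulh.MUL st.MEM ; dual
t=1 i2:add.ALU ; RAW r3
t=2 i3:mulh.MUL ; no-port MUL/BR
t=3 i4/i5:beq.BR sll.ALU ; dual
t=4 i6/i7:sll.ALU sub.ALU ; dual

ISSUED = 3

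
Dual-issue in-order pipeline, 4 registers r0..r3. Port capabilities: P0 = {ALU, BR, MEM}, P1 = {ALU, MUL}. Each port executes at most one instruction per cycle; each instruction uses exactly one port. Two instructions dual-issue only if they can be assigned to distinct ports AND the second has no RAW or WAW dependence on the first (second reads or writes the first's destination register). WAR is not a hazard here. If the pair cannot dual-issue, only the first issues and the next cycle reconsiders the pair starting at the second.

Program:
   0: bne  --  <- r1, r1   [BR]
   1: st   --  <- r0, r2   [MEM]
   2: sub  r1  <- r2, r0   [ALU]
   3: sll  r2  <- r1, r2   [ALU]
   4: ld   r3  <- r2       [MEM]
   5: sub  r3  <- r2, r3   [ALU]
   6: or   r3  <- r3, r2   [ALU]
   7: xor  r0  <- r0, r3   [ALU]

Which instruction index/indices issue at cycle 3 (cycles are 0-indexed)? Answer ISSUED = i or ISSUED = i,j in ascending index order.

ISSUED = 4

0. bne.BR @i0  | no-port BR/MEM
1. st.MEM sub.ALU @i1+i2  | pair
2. sll.ALU @i3  | RAW r2
3. ld.MEM @i4  | RAW+WAW r3
4. sub.ALU @i5  | RAW+WAW r3
5. or.ALU @i6  | RAW r3
6. xor.ALU @i7  | tail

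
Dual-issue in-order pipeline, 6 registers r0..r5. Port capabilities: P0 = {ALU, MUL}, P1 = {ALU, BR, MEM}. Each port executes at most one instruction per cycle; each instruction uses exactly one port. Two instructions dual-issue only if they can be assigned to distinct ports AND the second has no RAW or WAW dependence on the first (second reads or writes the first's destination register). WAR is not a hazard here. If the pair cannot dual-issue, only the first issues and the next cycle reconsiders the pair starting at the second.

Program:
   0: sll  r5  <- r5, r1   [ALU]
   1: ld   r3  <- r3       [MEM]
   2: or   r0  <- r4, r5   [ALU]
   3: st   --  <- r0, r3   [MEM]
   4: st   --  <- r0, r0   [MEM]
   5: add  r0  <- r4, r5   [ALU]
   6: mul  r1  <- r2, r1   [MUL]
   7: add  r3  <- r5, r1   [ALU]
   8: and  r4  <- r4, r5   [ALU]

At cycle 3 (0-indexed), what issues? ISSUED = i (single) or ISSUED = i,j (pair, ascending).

#0 head=0: sll;ld i0,i1 pair
#1 head=2: or i2 RAW r0
#2 head=3: st i3 no-port MEM/MEM
#3 head=4: st;add i4,i5 pair
#4 head=6: mul i6 RAW r1
#5 head=7: add;and i7,i8 pair

ISSUED = 4,5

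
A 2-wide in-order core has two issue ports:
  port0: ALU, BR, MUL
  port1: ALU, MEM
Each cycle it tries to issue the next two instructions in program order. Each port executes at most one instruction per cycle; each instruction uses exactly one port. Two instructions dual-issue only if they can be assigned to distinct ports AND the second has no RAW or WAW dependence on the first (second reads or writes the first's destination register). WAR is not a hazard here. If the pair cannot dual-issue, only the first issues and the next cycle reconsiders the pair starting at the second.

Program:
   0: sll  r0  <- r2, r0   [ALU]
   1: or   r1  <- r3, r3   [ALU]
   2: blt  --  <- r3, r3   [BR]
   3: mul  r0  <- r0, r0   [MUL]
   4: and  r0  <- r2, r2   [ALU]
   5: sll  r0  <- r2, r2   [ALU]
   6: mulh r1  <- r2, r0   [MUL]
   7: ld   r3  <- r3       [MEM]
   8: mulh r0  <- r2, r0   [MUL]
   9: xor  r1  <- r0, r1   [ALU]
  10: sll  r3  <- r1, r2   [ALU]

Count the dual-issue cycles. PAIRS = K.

PAIRS = 2

c0: i0/i1 sll or  pair
c1: i2 blt  no-port BR/MUL
c2: i3 mul  WAW r0
c3: i4 and  WAW r0
c4: i5 sll  RAW r0
c5: i6/i7 mulh ld  pair
c6: i8 mulh  RAW r0
c7: i9 xor  RAW r1
c8: i10 sll  tail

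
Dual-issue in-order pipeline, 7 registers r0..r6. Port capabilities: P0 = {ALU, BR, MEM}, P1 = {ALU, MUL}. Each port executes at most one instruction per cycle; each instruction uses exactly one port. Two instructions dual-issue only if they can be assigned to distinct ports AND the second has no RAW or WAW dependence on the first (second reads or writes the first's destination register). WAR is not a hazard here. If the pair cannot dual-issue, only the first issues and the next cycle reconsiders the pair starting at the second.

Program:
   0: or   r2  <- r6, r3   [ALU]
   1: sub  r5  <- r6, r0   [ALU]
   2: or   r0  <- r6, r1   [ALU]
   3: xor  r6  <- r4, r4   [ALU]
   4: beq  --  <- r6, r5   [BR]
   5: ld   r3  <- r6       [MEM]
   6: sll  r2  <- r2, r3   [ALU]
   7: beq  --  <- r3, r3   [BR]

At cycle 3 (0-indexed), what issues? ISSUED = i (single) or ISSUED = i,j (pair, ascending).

ISSUED = 5

t=0 i0,i1:or.ALU sub.ALU ; pair
t=1 i2,i3:or.ALU xor.ALU ; pair
t=2 i4:beq.BR ; no-port BR/MEM
t=3 i5:ld.MEM ; RAW r3
t=4 i6,i7:sll.ALU beq.BR ; pair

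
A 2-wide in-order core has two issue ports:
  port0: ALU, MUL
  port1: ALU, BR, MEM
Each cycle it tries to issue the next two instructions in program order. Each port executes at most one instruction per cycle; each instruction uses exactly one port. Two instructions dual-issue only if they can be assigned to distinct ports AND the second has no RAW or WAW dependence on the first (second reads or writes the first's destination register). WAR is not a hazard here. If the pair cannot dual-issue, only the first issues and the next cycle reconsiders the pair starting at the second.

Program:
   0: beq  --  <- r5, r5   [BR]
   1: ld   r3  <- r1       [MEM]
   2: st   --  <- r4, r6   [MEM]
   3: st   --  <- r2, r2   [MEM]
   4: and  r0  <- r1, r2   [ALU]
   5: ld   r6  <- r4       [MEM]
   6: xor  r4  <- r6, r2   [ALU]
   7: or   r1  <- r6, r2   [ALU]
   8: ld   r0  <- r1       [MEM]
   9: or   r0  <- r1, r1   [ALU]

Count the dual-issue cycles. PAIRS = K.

0. beq.BR @i0  | no-port BR/MEM
1. ld.MEM @i1  | no-port MEM/MEM
2. st.MEM @i2  | no-port MEM/MEM
3. st.MEM;and.ALU @i3,i4  | dual
4. ld.MEM @i5  | RAW r6
5. xor.ALU;or.ALU @i6,i7  | dual
6. ld.MEM @i8  | WAW r0
7. or.ALU @i9  | tail

PAIRS = 2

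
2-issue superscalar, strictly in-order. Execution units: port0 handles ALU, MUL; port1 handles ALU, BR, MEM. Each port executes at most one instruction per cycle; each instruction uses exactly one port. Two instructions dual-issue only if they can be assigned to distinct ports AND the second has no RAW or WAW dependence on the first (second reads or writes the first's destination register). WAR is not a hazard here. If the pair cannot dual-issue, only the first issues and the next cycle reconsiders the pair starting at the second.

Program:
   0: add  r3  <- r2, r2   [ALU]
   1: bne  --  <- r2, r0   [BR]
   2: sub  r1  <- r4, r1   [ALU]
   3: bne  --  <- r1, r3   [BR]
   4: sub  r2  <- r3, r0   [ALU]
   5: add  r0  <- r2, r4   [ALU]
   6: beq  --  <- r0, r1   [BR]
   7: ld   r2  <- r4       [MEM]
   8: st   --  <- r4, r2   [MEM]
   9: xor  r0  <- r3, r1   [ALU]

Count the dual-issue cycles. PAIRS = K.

  cy0 -> i0+i1 (add/bne) pair
  cy1 -> i2 (sub) RAW r1
  cy2 -> i3+i4 (bne/sub) pair
  cy3 -> i5 (add) RAW r0
  cy4 -> i6 (beq) no-port BR/MEM
  cy5 -> i7 (ld) no-port MEM/MEM
  cy6 -> i8+i9 (st/xor) pair

PAIRS = 3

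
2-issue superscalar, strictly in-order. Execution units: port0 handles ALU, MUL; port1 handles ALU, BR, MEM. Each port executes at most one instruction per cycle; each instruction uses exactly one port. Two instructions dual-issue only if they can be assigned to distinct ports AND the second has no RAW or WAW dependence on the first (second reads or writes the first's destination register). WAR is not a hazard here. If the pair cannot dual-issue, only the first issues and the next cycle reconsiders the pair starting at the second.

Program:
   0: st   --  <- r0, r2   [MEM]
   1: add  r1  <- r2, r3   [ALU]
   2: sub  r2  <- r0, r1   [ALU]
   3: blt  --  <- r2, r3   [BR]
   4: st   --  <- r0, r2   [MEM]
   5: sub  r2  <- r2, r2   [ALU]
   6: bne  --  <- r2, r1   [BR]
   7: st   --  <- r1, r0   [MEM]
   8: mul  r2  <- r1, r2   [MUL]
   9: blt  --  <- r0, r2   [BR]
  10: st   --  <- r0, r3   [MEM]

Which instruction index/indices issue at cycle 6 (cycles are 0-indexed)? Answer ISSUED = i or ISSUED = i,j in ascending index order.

ISSUED = 9

  cy0 -> i0+i1 (st add) dual
  cy1 -> i2 (sub) RAW r2
  cy2 -> i3 (blt) no-port BR/MEM
  cy3 -> i4+i5 (st sub) dual
  cy4 -> i6 (bne) no-port BR/MEM
  cy5 -> i7+i8 (st mul) dual
  cy6 -> i9 (blt) no-port BR/MEM
  cy7 -> i10 (st) tail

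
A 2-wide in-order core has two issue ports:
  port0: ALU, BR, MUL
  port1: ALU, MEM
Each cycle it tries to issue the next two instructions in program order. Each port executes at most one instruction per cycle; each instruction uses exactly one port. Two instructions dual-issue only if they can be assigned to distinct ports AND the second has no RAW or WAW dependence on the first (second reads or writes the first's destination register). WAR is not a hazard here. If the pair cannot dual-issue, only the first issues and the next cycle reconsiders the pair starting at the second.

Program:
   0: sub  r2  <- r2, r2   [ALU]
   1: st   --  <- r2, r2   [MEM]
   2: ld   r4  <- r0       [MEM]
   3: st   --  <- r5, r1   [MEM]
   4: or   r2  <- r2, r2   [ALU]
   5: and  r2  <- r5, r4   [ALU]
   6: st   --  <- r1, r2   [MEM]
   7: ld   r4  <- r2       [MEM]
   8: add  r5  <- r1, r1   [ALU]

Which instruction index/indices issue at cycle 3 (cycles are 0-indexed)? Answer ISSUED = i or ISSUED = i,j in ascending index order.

  cy0 -> i0 (sub) RAW r2
  cy1 -> i1 (st) no-port MEM/MEM
  cy2 -> i2 (ld) no-port MEM/MEM
  cy3 -> i3&i4 (st or) dual
  cy4 -> i5 (and) RAW r2
  cy5 -> i6 (st) no-port MEM/MEM
  cy6 -> i7&i8 (ld add) dual

ISSUED = 3,4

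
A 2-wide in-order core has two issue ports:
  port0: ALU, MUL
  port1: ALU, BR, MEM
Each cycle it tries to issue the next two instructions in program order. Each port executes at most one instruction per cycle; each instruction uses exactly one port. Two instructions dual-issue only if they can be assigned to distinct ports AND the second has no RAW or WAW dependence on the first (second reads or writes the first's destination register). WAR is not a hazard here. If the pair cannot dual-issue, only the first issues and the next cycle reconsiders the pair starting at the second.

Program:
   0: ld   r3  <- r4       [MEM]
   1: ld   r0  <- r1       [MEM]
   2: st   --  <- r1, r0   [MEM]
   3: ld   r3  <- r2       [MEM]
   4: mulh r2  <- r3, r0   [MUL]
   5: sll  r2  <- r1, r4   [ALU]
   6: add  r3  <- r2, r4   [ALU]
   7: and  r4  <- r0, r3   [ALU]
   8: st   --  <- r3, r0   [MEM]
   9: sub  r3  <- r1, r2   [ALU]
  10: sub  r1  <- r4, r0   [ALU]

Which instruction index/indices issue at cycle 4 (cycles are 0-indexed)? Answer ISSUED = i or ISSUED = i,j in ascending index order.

ISSUED = 4

  cy0 -> i0 (ld) no-port MEM/MEM
  cy1 -> i1 (ld) no-port MEM/MEM
  cy2 -> i2 (st) no-port MEM/MEM
  cy3 -> i3 (ld) RAW r3
  cy4 -> i4 (mulh) WAW r2
  cy5 -> i5 (sll) RAW r2
  cy6 -> i6 (add) RAW r3
  cy7 -> i7/i8 (and/st) pair
  cy8 -> i9/i10 (sub/sub) pair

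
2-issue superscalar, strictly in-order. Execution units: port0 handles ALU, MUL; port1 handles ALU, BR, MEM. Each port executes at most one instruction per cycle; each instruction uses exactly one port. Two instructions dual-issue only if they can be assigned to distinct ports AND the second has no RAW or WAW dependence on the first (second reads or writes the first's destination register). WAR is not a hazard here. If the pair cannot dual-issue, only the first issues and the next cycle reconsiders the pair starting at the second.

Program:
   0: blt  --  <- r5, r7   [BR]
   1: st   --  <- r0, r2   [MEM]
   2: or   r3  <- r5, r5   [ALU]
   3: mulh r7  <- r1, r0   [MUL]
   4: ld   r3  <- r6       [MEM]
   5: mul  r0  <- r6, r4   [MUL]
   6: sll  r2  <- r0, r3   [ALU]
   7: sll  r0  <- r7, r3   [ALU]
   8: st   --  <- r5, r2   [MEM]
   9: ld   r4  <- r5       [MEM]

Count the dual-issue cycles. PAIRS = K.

PAIRS = 3

#0 head=0: blt.BR i0 no-port BR/MEM
#1 head=1: st.MEM+or.ALU i1/i2 dual
#2 head=3: mulh.MUL+ld.MEM i3/i4 dual
#3 head=5: mul.MUL i5 RAW r0
#4 head=6: sll.ALU+sll.ALU i6/i7 dual
#5 head=8: st.MEM i8 no-port MEM/MEM
#6 head=9: ld.MEM i9 tail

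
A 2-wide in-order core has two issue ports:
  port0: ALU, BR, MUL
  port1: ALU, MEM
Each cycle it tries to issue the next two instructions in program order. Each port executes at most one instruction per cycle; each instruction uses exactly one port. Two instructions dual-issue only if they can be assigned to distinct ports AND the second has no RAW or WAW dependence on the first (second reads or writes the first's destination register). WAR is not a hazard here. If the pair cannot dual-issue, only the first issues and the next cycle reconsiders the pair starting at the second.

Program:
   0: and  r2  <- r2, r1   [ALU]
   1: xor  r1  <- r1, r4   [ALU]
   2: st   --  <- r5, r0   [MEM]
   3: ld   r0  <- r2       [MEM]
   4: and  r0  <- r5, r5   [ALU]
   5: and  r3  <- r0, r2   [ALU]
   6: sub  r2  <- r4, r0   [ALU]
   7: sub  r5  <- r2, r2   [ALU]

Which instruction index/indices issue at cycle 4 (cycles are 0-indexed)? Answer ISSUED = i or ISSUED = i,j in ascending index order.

ISSUED = 5,6

#0 head=0: and.ALU;xor.ALU i0,i1 2-wide
#1 head=2: st.MEM i2 no-port MEM/MEM
#2 head=3: ld.MEM i3 WAW r0
#3 head=4: and.ALU i4 RAW r0
#4 head=5: and.ALU;sub.ALU i5,i6 2-wide
#5 head=7: sub.ALU i7 tail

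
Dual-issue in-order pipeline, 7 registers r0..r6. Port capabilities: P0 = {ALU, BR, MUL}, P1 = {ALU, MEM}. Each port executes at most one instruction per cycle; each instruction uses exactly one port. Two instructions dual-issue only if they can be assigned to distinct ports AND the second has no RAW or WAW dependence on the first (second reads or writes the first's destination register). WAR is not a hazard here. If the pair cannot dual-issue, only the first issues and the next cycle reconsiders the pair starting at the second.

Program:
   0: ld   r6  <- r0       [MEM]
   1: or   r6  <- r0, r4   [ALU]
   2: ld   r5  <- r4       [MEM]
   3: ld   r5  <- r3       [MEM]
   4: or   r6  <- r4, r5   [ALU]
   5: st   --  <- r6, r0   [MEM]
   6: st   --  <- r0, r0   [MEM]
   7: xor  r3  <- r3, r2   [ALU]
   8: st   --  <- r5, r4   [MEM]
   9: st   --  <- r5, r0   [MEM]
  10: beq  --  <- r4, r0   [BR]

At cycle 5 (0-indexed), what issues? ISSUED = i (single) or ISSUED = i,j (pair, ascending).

ISSUED = 6,7

t=0 i0:ld.MEM ; WAW r6
t=1 i1+i2:or.ALU+ld.MEM ; 2-wide
t=2 i3:ld.MEM ; RAW r5
t=3 i4:or.ALU ; RAW r6
t=4 i5:st.MEM ; no-port MEM/MEM
t=5 i6+i7:st.MEM+xor.ALU ; 2-wide
t=6 i8:st.MEM ; no-port MEM/MEM
t=7 i9+i10:st.MEM+beq.BR ; 2-wide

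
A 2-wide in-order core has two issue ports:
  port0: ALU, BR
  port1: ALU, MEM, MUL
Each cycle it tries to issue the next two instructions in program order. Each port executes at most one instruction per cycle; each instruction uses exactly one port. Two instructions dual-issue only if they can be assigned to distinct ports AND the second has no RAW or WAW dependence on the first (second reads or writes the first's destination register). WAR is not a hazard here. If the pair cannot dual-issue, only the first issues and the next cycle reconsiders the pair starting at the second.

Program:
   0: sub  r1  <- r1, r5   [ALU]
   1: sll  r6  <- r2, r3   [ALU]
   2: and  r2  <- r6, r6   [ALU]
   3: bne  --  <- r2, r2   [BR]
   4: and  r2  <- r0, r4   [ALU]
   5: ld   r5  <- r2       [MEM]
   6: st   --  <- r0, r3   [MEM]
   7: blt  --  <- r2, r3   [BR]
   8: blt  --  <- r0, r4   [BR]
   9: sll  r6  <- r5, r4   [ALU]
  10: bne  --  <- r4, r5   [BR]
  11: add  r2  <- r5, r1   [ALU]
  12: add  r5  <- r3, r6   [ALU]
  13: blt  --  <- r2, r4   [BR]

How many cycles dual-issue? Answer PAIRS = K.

PAIRS = 6

  cy0 -> i0,i1 (sub+sll) pair
  cy1 -> i2 (and) RAW r2
  cy2 -> i3,i4 (bne+and) pair
  cy3 -> i5 (ld) no-port MEM/MEM
  cy4 -> i6,i7 (st+blt) pair
  cy5 -> i8,i9 (blt+sll) pair
  cy6 -> i10,i11 (bne+add) pair
  cy7 -> i12,i13 (add+blt) pair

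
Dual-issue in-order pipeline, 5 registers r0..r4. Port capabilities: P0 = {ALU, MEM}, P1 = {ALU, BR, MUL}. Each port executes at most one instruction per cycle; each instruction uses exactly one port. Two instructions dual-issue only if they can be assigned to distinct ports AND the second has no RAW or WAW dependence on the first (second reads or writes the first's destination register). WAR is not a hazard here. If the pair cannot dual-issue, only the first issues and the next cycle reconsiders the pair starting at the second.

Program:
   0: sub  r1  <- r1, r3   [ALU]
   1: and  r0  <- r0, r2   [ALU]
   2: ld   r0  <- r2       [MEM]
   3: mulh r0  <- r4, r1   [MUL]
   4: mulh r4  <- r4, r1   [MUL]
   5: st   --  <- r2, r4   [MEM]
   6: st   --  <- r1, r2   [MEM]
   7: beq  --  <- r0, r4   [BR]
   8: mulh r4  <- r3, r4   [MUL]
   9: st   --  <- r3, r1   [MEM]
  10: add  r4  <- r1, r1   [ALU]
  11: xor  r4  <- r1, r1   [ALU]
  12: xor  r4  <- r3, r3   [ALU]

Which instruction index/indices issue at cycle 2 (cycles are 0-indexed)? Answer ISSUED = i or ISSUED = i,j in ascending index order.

  cy0 -> i0,i1 (sub and) pair
  cy1 -> i2 (ld) WAW r0
  cy2 -> i3 (mulh) no-port MUL/MUL
  cy3 -> i4 (mulh) RAW r4
  cy4 -> i5 (st) no-port MEM/MEM
  cy5 -> i6,i7 (st beq) pair
  cy6 -> i8,i9 (mulh st) pair
  cy7 -> i10 (add) WAW r4
  cy8 -> i11 (xor) WAW r4
  cy9 -> i12 (xor) tail

ISSUED = 3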